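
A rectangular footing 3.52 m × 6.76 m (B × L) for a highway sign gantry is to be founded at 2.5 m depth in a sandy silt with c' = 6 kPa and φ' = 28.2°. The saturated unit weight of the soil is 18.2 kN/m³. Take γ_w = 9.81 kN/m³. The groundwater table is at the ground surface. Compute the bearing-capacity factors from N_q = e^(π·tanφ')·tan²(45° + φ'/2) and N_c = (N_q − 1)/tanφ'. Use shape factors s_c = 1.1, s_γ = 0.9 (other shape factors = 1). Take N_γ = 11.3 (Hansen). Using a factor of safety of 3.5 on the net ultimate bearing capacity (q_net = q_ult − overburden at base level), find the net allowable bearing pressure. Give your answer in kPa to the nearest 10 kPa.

q_all(net) ≈ 180 kPa

N_q = e^(π·tan28.2°)·tan²(59.1°) = 15.05; N_c = (N_q − 1)/tanφ' = 26.2.
With the water table at the surface the whole profile is submerged: γ' = 18.2 − 9.81 = 8.39 kN/m³, so q = γ'·D_f = 20.975 kPa; the same γ' applies in the ½γBN_γ term.
q_ult = c·N_c·s_c + q·N_q + 0.5·γ·B·N_γ·s_γ
     = 6 × 26.198 × 1.1 + 20.975 × 15.047 + 0.5 × 8.39 × 3.52 × 11.3 × 0.9
     = 172.91 + 315.62 + 150.17 = 638.7 kPa.
q_net = 638.7 − 20.975 = 617.73 kPa.
q_all(net) = 617.73 / 3.5 = 176.49 kPa.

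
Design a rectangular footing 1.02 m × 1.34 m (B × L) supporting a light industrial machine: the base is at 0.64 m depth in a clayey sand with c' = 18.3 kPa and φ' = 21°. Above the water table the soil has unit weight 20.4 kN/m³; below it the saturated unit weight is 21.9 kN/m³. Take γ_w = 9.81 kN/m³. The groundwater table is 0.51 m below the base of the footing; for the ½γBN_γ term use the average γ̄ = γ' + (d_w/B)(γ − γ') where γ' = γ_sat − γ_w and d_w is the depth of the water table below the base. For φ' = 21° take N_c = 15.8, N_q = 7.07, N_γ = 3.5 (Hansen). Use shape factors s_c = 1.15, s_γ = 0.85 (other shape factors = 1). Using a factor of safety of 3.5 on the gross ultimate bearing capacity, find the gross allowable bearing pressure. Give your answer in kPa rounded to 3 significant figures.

q = γ·D_f = 20.4 × 0.64 = 13.056 kPa.
γ' = 12.09 kN/m³; averaging over the depth B below the base, γ̄ = γ' + (d_w/B)(γ − γ') = 16.245 kN/m³.
c·N_c·s_c = 18.3 × 15.8 × 1.15 = 332.51 kPa
q·N_q = 13.056 × 7.07 = 92.306 kPa
0.5·γ·B·N_γ·s_γ = 0.5 × 16.245 × 1.02 × 3.5 × 0.85 = 24.648 kPa
q_ult = 332.51 + 92.306 + 24.648 = 449.46 kPa.
q_all = 449.46 / 3.5 = 128.42 kPa.

q_all ≈ 128 kPa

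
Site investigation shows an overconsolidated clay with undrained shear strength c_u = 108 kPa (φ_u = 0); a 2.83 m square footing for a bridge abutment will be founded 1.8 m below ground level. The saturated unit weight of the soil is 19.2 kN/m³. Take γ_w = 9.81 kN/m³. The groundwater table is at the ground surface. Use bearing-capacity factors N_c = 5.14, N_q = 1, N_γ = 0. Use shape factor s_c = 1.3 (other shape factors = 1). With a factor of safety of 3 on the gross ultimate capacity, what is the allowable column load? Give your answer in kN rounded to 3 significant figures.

P_all ≈ 1970 kN

With the water table at the surface the whole profile is submerged: γ' = 19.2 − 9.81 = 9.39 kN/m³, so q = γ'·D_f = 16.902 kPa.
q_ult = c·N_c·s_c + q·N_q
     = 108 × 5.14 × 1.3 + 16.902 × 1
     = 721.66 + 16.902 = 738.56 kPa.
Gross allowable pressure q_all = 738.56 / 3 = 246.19 kPa.
Footing area = 8.0089 m², so allowable column load = 246.19 × 8.0089 = 1971.7 kN.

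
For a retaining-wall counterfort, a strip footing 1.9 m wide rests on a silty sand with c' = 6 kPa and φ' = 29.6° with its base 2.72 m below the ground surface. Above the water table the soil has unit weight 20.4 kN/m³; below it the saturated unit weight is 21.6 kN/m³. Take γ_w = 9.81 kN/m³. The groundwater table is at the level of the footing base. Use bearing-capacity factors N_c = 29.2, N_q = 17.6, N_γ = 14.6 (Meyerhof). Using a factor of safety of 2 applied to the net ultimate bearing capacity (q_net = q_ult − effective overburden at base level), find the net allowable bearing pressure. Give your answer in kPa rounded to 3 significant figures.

q_all(net) ≈ 630 kPa

Effective surcharge at the founding depth q = γ·D_f = 20.4 × 2.72 = 55.488 kPa.
The water table coincides with the base, so in the self-weight term γ → γ' = 11.79 kN/m³.
q_ult = c·N_c + q·N_q + 0.5·γ·B·N_γ
     = 6 × 29.2 + 55.488 × 17.6 + 0.5 × 11.79 × 1.9 × 14.6
     = 175.2 + 976.59 + 163.53 = 1315.3 kPa.
Net ultimate: q_net = 1315.3 − 55.488 = 1259.8 kPa.
q_all(net) = 1259.8 / 2 = 629.91 kPa.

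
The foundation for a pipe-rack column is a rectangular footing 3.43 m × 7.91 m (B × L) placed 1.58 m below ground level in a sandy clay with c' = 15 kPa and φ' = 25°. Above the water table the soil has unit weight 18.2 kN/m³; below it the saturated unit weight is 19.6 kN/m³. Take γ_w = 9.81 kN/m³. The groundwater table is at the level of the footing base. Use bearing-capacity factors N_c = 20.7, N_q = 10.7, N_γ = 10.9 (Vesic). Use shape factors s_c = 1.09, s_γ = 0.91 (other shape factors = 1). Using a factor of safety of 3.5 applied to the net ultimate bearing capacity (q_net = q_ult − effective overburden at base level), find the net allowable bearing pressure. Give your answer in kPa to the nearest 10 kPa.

q = γ·D_f = 18.2 × 1.58 = 28.756 kPa.
For the ½γBN_γ term take γ' = 19.6 − 9.81 = 9.79 kN/m³ (soil below base is submerged).
c·N_c·s_c = 15 × 20.7 × 1.09 = 338.45 kPa
q·N_q = 28.756 × 10.7 = 307.69 kPa
0.5·γ·B·N_γ·s_γ = 0.5 × 9.79 × 3.43 × 10.9 × 0.91 = 166.54 kPa
q_ult = 338.45 + 307.69 + 166.54 = 812.67 kPa.
Net ultimate: q_net = 812.67 − 28.756 = 783.92 kPa.
q_all(net) = 783.92 / 3.5 = 223.98 kPa.

q_all(net) ≈ 220 kPa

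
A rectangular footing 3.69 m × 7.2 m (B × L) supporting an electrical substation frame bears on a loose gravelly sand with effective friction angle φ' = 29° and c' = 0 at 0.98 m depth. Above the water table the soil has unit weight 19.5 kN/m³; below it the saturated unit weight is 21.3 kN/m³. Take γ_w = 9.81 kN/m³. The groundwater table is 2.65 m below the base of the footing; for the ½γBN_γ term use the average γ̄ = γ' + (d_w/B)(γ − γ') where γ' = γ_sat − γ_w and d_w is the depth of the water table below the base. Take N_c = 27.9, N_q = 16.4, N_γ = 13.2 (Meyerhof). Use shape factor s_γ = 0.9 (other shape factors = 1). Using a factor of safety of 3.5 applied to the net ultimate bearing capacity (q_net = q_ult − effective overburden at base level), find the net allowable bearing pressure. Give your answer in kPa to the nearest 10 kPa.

q_all(net) ≈ 190 kPa

Effective surcharge at the founding depth q = γ·D_f = 19.5 × 0.98 = 19.11 kPa.
With d_w = 2.65 m < B, γ̄ = 11.49 + (2.65/3.69) × (19.5 − 11.49) = 17.242 kN/m³.
q_ult = q·N_q + 0.5·γ·B·N_γ·s_γ
     = 19.11 × 16.4 + 0.5 × 17.242 × 3.69 × 13.2 × 0.9
     = 313.4 + 377.93 = 691.33 kPa.
Net ultimate: q_net = 691.33 − 19.11 = 672.22 kPa.
q_all(net) = 672.22 / 3.5 = 192.06 kPa.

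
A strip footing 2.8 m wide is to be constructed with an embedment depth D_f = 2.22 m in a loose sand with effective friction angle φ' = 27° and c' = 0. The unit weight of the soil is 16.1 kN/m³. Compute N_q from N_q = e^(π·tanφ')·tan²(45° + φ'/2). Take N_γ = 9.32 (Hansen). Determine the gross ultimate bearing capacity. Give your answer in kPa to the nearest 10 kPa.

q_ult ≈ 680 kPa

tan27° = 0.5095, so N_q = e^(π×0.5095)·tan²(58.5°) = 4.957 × 2.663 = 13.2.
q = γ·D_f = 16.1 × 2.22 = 35.742 kPa.
q·N_q = 35.742 × 13.199 = 471.76 kPa
0.5·γ·B·N_γ = 0.5 × 16.1 × 2.8 × 9.32 = 210.07 kPa
q_ult = 471.76 + 210.07 = 681.84 kPa.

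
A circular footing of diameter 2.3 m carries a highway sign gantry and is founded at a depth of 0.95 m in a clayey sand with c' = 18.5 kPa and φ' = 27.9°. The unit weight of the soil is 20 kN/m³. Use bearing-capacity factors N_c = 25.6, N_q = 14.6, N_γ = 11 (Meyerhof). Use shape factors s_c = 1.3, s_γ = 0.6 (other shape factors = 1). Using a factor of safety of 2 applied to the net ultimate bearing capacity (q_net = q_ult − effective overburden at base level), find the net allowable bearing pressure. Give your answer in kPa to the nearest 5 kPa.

Overburden at base level: q = 20 × 0.95 = 19 kPa.
Cohesion term c·N_c·s_c = 18.5 × 25.6 × 1.3 = 615.68 kPa; surcharge term q·N_q = 19 × 14.6 = 277.4 kPa; self-weight term 0.5·γ·B·N_γ·s_γ = 0.5 × 20 × 2.3 × 11 × 0.6 = 151.8 kPa.
q_ult = 615.68 + 277.4 + 151.8 = 1044.9 kPa.
Net ultimate: q_net = 1044.9 − 19 = 1025.9 kPa.
q_all(net) = 1025.9 / 2 = 512.94 kPa.

q_all(net) ≈ 515 kPa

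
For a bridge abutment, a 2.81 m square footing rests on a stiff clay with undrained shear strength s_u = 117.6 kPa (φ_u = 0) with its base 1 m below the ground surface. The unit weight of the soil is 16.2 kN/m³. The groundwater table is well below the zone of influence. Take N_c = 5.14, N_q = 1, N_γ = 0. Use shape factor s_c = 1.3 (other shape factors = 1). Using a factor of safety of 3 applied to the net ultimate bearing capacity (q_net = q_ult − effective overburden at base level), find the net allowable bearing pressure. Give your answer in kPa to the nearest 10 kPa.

q_all(net) ≈ 260 kPa

Effective surcharge at the founding depth q = γ·D_f = 16.2 × 1 = 16.2 kPa.
q_ult = c·N_c·s_c + q·N_q
     = 117.6 × 5.14 × 1.3 + 16.2 × 1
     = 785.8 + 16.2 = 802 kPa.
Net ultimate: q_net = 802 − 16.2 = 785.8 kPa.
q_all(net) = 785.8 / 3 = 261.93 kPa.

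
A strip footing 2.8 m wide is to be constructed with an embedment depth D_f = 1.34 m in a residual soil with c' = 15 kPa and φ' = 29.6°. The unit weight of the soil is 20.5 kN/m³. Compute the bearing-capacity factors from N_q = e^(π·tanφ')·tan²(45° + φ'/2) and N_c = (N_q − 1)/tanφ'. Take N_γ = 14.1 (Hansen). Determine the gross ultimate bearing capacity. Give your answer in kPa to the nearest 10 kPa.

q_ult ≈ 1330 kPa

tan29.6° = 0.5681, so N_q = e^(π×0.5681)·tan²(59.8°) = 5.958 × 2.952 = 17.59.
N_c = (17.59 − 1)/tan29.6° = 29.2.
Overburden at base level: q = 20.5 × 1.34 = 27.47 kPa.
Cohesion term c·N_c = 15 × 29.199 = 437.99 kPa; surcharge term q·N_q = 27.47 × 17.588 = 483.13 kPa; self-weight term 0.5·γ·B·N_γ = 0.5 × 20.5 × 2.8 × 14.1 = 404.67 kPa.
q_ult = 437.99 + 483.13 + 404.67 = 1325.8 kPa.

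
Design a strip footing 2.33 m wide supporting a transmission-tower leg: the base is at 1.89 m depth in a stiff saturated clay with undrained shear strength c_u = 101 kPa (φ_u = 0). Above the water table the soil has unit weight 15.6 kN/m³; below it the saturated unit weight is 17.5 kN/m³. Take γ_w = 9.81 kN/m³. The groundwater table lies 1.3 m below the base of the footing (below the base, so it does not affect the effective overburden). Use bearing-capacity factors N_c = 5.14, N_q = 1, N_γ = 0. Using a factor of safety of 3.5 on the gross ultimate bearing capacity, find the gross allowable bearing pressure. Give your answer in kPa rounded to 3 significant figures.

Overburden at base level: q = 15.6 × 1.89 = 29.484 kPa.
Cohesion term c·N_c = 101 × 5.14 = 519.14 kPa; surcharge term q·N_q = 29.484 × 1 = 29.484 kPa.
q_ult = 519.14 + 29.484 = 548.62 kPa.
q_all = 548.62 / 3.5 = 156.75 kPa.

q_all ≈ 157 kPa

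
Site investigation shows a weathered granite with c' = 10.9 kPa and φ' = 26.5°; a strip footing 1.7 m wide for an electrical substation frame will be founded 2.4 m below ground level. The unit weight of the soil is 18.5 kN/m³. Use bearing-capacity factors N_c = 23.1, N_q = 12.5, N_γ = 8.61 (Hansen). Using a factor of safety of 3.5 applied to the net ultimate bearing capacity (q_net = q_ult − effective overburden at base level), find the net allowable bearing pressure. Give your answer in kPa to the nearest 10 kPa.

q_all(net) ≈ 260 kPa

q = γ·D_f = 18.5 × 2.4 = 44.4 kPa.
c·N_c = 10.9 × 23.1 = 251.79 kPa
q·N_q = 44.4 × 12.5 = 555 kPa
0.5·γ·B·N_γ = 0.5 × 18.5 × 1.7 × 8.61 = 135.39 kPa
q_ult = 251.79 + 555 + 135.39 = 942.18 kPa.
Net ultimate: q_net = 942.18 − 44.4 = 897.78 kPa.
q_all(net) = 897.78 / 3.5 = 256.51 kPa.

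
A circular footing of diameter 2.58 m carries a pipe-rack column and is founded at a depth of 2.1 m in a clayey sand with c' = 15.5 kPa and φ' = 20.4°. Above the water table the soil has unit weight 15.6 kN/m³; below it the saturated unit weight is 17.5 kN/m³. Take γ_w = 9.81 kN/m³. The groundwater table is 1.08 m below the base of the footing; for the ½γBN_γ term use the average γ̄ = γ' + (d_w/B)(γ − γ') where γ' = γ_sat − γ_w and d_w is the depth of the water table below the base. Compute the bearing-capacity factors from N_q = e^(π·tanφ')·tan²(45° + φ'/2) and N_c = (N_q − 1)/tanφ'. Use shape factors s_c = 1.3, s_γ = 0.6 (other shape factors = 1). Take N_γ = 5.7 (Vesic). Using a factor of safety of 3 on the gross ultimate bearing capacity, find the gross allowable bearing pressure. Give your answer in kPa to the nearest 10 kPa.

N_q = e^(π·tan20.4°)·tan²(55.2°) = 6.66; N_c = (N_q − 1)/tanφ' = 15.22.
Effective surcharge at the founding depth q = γ·D_f = 15.6 × 2.1 = 32.76 kPa.
With d_w = 1.08 m < B, γ̄ = 7.69 + (1.08/2.58) × (15.6 − 7.69) = 11.001 kN/m³.
q_ult = c·N_c·s_c + q·N_q + 0.5·γ·B·N_γ·s_γ
     = 15.5 × 15.217 × 1.3 + 32.76 × 6.6591 + 0.5 × 11.001 × 2.58 × 5.7 × 0.6
     = 306.62 + 218.15 + 48.535 = 573.31 kPa.
q_all = 573.31 / 3 = 191.1 kPa.

q_all ≈ 190 kPa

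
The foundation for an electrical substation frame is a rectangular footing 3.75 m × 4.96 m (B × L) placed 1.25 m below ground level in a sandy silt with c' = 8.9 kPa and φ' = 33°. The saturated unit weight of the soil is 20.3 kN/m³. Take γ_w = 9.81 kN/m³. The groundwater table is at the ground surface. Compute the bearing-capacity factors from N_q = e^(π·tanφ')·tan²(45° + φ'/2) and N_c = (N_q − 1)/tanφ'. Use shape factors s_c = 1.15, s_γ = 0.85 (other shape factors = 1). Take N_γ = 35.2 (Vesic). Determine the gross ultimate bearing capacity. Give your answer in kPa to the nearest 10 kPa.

tan33° = 0.6494, so N_q = e^(π×0.6494)·tan²(61.5°) = 7.692 × 3.392 = 26.09.
N_c = (26.09 − 1)/tan33° = 38.64.
With the water table at the surface the whole profile is submerged: γ' = 20.3 − 9.81 = 10.49 kN/m³, so q = γ'·D_f = 13.113 kPa; the same γ' applies in the ½γBN_γ term.
q_ult = c·N_c·s_c + q·N_q + 0.5·γ·B·N_γ·s_γ
     = 8.9 × 38.638 × 1.15 + 13.113 × 26.092 + 0.5 × 10.49 × 3.75 × 35.2 × 0.85
     = 395.46 + 342.13 + 588.49 = 1326.1 kPa.

q_ult ≈ 1330 kPa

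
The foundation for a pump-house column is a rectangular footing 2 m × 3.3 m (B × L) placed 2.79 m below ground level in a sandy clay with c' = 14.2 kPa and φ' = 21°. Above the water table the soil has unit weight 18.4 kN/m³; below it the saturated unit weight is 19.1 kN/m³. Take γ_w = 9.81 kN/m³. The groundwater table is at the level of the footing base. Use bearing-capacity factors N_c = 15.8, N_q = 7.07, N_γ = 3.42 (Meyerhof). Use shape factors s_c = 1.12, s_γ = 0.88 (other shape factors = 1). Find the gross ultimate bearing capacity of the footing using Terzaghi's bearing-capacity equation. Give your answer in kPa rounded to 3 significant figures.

q_ult ≈ 642 kPa

Effective surcharge at the founding depth q = γ·D_f = 18.4 × 2.79 = 51.336 kPa.
The water table coincides with the base, so in the self-weight term γ → γ' = 9.29 kN/m³.
q_ult = c·N_c·s_c + q·N_q + 0.5·γ·B·N_γ·s_γ
     = 14.2 × 15.8 × 1.12 + 51.336 × 7.07 + 0.5 × 9.29 × 2 × 3.42 × 0.88
     = 251.28 + 362.95 + 27.959 = 642.19 kPa.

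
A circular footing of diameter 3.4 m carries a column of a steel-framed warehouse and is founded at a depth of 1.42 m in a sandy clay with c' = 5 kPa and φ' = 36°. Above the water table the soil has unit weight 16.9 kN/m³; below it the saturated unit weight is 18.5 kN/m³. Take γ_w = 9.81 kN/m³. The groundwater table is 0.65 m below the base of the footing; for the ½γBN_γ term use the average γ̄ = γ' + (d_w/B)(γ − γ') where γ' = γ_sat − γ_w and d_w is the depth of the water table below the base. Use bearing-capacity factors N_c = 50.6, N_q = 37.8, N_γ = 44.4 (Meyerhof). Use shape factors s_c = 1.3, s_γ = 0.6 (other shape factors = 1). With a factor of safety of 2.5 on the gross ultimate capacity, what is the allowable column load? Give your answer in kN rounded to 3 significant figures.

q = γ·D_f = 16.9 × 1.42 = 23.998 kPa.
γ' = 8.69 kN/m³; averaging over the depth B below the base, γ̄ = γ' + (d_w/B)(γ − γ') = 10.26 kN/m³.
c·N_c·s_c = 5 × 50.6 × 1.3 = 328.9 kPa
q·N_q = 23.998 × 37.8 = 907.12 kPa
0.5·γ·B·N_γ·s_γ = 0.5 × 10.26 × 3.4 × 44.4 × 0.6 = 464.63 kPa
q_ult = 328.9 + 907.12 + 464.63 = 1700.7 kPa.
Gross allowable pressure q_all = 1700.7 / 2.5 = 680.26 kPa.
Footing area = 9.0792 m², so allowable column load = 680.26 × 9.0792 = 6176.3 kN.

P_all ≈ 6180 kN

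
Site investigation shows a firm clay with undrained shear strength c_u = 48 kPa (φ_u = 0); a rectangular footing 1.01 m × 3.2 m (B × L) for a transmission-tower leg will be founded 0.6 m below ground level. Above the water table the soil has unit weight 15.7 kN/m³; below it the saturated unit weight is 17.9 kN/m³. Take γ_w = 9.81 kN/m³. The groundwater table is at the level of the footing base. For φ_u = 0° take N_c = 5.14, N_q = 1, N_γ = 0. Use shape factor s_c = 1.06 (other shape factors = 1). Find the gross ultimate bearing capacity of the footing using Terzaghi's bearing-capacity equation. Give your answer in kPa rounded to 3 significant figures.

q = γ·D_f = 15.7 × 0.6 = 9.42 kPa.
c·N_c·s_c = 48 × 5.14 × 1.06 = 261.52 kPa
q·N_q = 9.42 × 1 = 9.42 kPa
q_ult = 261.52 + 9.42 = 270.94 kPa.

q_ult ≈ 271 kPa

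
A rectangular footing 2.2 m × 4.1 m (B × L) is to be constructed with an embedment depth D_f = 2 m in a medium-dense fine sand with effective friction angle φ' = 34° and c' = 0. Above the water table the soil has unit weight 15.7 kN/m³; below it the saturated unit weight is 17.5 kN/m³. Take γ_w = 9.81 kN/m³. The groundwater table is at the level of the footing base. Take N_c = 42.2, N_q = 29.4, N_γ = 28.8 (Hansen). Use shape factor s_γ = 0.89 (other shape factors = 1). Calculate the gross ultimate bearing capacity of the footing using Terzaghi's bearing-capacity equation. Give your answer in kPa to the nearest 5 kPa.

q_ult ≈ 1140 kPa

q = γ·D_f = 15.7 × 2 = 31.4 kPa.
For the ½γBN_γ term take γ' = 17.5 − 9.81 = 7.69 kN/m³ (soil below base is submerged).
q·N_q = 31.4 × 29.4 = 923.16 kPa
0.5·γ·B·N_γ·s_γ = 0.5 × 7.69 × 2.2 × 28.8 × 0.89 = 216.82 kPa
q_ult = 923.16 + 216.82 = 1140 kPa.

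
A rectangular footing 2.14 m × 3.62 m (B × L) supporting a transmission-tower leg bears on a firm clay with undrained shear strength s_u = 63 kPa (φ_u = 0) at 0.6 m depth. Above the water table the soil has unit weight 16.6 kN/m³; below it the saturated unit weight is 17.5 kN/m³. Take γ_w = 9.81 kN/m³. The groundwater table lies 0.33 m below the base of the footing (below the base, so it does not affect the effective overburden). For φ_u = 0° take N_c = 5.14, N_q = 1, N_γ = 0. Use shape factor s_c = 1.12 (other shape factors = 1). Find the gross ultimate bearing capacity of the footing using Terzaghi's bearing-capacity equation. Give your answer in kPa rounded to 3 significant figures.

Overburden at base level: q = 16.6 × 0.6 = 9.96 kPa.
Cohesion term c·N_c·s_c = 63 × 5.14 × 1.12 = 362.68 kPa; surcharge term q·N_q = 9.96 × 1 = 9.96 kPa.
q_ult = 362.68 + 9.96 = 372.64 kPa.

q_ult ≈ 373 kPa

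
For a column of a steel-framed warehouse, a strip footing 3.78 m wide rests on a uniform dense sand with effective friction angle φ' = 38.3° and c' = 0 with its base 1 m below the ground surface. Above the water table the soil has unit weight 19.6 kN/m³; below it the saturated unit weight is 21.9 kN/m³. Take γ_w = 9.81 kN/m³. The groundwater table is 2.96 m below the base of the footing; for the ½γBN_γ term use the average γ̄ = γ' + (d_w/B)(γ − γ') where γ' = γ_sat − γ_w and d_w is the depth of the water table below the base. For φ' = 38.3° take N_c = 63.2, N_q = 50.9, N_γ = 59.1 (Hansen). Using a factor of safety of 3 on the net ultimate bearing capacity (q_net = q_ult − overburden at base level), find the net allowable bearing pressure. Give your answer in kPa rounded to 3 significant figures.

q = γ·D_f = 19.6 × 1 = 19.6 kPa.
γ' = 12.09 kN/m³; averaging over the depth B below the base, γ̄ = γ' + (d_w/B)(γ − γ') = 17.971 kN/m³.
q·N_q = 19.6 × 50.9 = 997.64 kPa
0.5·γ·B·N_γ = 0.5 × 17.971 × 3.78 × 59.1 = 2007.3 kPa
q_ult = 997.64 + 2007.3 = 3005 kPa.
q_net = 3005 − 19.6 = 2985.4 kPa.
q_all(net) = 2985.4 / 3 = 995.12 kPa.

q_all(net) ≈ 995 kPa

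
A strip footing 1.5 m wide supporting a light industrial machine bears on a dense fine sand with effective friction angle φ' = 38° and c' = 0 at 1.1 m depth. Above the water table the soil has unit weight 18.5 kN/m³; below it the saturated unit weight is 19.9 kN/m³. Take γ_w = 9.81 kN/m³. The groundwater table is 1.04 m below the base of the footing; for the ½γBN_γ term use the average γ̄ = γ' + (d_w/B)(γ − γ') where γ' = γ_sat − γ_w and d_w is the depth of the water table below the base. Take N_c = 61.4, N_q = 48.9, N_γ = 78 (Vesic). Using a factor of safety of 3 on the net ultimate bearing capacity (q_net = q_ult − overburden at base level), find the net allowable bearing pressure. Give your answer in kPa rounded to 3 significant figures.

q = γ·D_f = 18.5 × 1.1 = 20.35 kPa.
γ' = 10.09 kN/m³; averaging over the depth B below the base, γ̄ = γ' + (d_w/B)(γ − γ') = 15.921 kN/m³.
q·N_q = 20.35 × 48.9 = 995.12 kPa
0.5·γ·B·N_γ = 0.5 × 15.921 × 1.5 × 78 = 931.37 kPa
q_ult = 995.12 + 931.37 = 1926.5 kPa.
q_net = 1926.5 − 20.35 = 1906.1 kPa.
q_all(net) = 1906.1 / 3 = 635.38 kPa.

q_all(net) ≈ 635 kPa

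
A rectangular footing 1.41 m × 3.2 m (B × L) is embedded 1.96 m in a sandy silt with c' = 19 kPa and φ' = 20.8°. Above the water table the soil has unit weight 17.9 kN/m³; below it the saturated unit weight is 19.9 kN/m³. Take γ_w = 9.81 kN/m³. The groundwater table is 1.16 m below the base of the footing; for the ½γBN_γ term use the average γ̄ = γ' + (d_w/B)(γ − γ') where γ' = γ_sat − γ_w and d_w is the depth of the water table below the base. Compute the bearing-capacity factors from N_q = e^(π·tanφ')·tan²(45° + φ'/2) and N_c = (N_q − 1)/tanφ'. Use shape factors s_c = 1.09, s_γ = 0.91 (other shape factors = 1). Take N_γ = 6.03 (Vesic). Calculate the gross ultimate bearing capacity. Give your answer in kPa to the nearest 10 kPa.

tan20.8° = 0.3799, so N_q = e^(π×0.3799)·tan²(55.4°) = 3.298 × 2.101 = 6.93.
N_c = (6.93 − 1)/tan20.8° = 15.61.
q = γ·D_f = 17.9 × 1.96 = 35.084 kPa.
γ' = 10.09 kN/m³; averaging over the depth B below the base, γ̄ = γ' + (d_w/B)(γ − γ') = 16.515 kN/m³.
c·N_c·s_c = 19 × 15.612 × 1.09 = 323.33 kPa
q·N_q = 35.084 × 6.9305 = 243.15 kPa
0.5·γ·B·N_γ·s_γ = 0.5 × 16.515 × 1.41 × 6.03 × 0.91 = 63.89 kPa
q_ult = 323.33 + 243.15 + 63.89 = 630.37 kPa.

q_ult ≈ 630 kPa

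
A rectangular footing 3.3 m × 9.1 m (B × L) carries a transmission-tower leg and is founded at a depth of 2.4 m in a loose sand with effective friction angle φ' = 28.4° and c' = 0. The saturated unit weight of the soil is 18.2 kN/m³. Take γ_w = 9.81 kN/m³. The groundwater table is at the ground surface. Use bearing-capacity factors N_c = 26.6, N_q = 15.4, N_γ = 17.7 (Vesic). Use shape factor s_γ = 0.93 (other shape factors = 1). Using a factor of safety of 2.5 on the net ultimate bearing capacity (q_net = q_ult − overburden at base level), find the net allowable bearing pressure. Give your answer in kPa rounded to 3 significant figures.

q_all(net) ≈ 207 kPa

Water table at ground surface, so effective unit weight γ' = 18.2 − 9.81 = 8.39 kN/m³ is used throughout; overburden q = 8.39 × 2.4 = 20.136 kPa; the same γ' applies in the ½γBN_γ term.
Surcharge term q·N_q = 20.136 × 15.4 = 310.09 kPa; self-weight term 0.5·γ·B·N_γ·s_γ = 0.5 × 8.39 × 3.3 × 17.7 × 0.93 = 227.88 kPa.
q_ult = 310.09 + 227.88 = 537.97 kPa.
q_net = 537.97 − 20.136 = 517.84 kPa.
q_all(net) = 517.84 / 2.5 = 207.13 kPa.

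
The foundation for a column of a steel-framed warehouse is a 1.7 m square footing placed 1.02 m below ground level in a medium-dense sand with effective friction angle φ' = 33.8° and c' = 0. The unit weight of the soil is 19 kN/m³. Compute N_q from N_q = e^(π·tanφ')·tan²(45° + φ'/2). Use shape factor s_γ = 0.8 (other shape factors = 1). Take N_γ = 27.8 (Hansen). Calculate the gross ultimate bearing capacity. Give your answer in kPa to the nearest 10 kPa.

tan33.8° = 0.6694, so N_q = e^(π×0.6694)·tan²(61.9°) = 8.192 × 3.508 = 28.73.
q = γ·D_f = 19 × 1.02 = 19.38 kPa.
q·N_q = 19.38 × 28.732 = 556.83 kPa
0.5·γ·B·N_γ·s_γ = 0.5 × 19 × 1.7 × 27.8 × 0.8 = 359.18 kPa
q_ult = 556.83 + 359.18 = 916.01 kPa.

q_ult ≈ 920 kPa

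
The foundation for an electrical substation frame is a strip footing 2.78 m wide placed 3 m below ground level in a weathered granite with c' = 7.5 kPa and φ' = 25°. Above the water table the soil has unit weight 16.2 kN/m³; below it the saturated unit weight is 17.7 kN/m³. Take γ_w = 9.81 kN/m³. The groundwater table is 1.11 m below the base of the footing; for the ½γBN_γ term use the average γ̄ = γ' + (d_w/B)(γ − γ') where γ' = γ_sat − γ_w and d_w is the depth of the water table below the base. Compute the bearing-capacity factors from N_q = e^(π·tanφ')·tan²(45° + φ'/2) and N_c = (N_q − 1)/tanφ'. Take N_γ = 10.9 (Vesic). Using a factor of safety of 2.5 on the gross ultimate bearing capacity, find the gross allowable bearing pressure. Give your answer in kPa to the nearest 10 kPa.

N_q = e^(π·tan25°)·tan²(57.5°) = 10.66; N_c = (N_q − 1)/tanφ' = 20.72.
Effective surcharge at the founding depth q = γ·D_f = 16.2 × 3 = 48.6 kPa.
With d_w = 1.11 m < B, γ̄ = 7.89 + (1.11/2.78) × (16.2 − 7.89) = 11.208 kN/m³.
q_ult = c·N_c + q·N_q + 0.5·γ·B·N_γ
     = 7.5 × 20.721 + 48.6 × 10.662 + 0.5 × 11.208 × 2.78 × 10.9
     = 155.4 + 518.18 + 169.81 = 843.4 kPa.
q_all = 843.4 / 2.5 = 337.36 kPa.

q_all ≈ 340 kPa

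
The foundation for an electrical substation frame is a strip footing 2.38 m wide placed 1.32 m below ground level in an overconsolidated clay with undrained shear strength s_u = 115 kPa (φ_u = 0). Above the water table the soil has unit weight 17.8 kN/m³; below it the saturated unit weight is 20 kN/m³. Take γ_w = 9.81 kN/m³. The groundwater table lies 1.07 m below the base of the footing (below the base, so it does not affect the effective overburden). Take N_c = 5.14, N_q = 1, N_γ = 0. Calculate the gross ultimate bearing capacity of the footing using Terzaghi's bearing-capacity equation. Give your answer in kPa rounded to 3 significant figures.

q_ult ≈ 615 kPa

Effective surcharge at the founding depth q = γ·D_f = 17.8 × 1.32 = 23.496 kPa.
q_ult = c·N_c + q·N_q
     = 115 × 5.14 + 23.496 × 1
     = 591.1 + 23.496 = 614.6 kPa.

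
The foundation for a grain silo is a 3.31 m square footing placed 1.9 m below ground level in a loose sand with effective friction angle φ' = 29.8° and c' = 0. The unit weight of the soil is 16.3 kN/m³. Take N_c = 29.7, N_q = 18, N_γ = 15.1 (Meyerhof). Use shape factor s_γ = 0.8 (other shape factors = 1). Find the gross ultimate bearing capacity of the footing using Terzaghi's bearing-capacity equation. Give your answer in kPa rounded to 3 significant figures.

q = γ·D_f = 16.3 × 1.9 = 30.97 kPa.
q·N_q = 30.97 × 18 = 557.46 kPa
0.5·γ·B·N_γ·s_γ = 0.5 × 16.3 × 3.31 × 15.1 × 0.8 = 325.88 kPa
q_ult = 557.46 + 325.88 = 883.34 kPa.

q_ult ≈ 883 kPa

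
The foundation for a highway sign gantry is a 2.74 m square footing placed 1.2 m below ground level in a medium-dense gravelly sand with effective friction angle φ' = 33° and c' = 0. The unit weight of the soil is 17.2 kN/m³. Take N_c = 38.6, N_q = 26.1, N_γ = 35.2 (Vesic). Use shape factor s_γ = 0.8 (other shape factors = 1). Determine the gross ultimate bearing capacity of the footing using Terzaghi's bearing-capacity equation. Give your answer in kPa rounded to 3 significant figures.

q_ult ≈ 1200 kPa

Overburden at base level: q = 17.2 × 1.2 = 20.64 kPa.
Surcharge term q·N_q = 20.64 × 26.1 = 538.7 kPa; self-weight term 0.5·γ·B·N_γ·s_γ = 0.5 × 17.2 × 2.74 × 35.2 × 0.8 = 663.56 kPa.
q_ult = 538.7 + 663.56 = 1202.3 kPa.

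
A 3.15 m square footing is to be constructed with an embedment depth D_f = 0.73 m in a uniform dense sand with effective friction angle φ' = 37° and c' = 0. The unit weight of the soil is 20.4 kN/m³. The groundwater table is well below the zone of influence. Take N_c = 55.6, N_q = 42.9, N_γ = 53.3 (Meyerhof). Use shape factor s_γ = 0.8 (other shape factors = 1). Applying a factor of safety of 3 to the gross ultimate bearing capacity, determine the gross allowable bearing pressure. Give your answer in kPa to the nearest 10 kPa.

Overburden at base level: q = 20.4 × 0.73 = 14.892 kPa.
Surcharge term q·N_q = 14.892 × 42.9 = 638.87 kPa; self-weight term 0.5·γ·B·N_γ·s_γ = 0.5 × 20.4 × 3.15 × 53.3 × 0.8 = 1370 kPa.
q_ult = 638.87 + 1370 = 2008.9 kPa.
q_all = q_ult / FS = 2008.9 / 3 = 669.63 kPa.

q_all ≈ 670 kPa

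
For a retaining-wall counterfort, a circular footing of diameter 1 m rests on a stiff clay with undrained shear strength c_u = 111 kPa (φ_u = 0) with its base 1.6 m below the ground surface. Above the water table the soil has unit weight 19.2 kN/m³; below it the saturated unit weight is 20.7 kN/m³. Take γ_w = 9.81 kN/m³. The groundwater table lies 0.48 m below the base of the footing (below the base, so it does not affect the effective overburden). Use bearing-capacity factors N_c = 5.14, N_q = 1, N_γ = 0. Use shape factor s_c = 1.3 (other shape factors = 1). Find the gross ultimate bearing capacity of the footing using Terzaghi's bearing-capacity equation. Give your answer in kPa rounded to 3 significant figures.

q_ult ≈ 772 kPa

q = γ·D_f = 19.2 × 1.6 = 30.72 kPa.
c·N_c·s_c = 111 × 5.14 × 1.3 = 741.7 kPa
q·N_q = 30.72 × 1 = 30.72 kPa
q_ult = 741.7 + 30.72 = 772.42 kPa.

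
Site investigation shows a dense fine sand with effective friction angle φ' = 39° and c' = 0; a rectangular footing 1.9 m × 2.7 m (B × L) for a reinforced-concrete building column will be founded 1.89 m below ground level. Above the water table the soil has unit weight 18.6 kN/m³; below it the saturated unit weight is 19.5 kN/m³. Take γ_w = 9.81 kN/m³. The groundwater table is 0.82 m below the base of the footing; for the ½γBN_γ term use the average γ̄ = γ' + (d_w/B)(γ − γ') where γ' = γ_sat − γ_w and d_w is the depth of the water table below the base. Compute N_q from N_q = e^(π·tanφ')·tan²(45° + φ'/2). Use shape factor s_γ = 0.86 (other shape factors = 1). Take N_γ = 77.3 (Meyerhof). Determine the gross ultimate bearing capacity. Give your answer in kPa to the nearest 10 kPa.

q_ult ≈ 2820 kPa

tan39° = 0.8098, so N_q = e^(π×0.8098)·tan²(64.5°) = 12.731 × 4.395 = 55.96.
Overburden at base level: q = 18.6 × 1.89 = 35.154 kPa.
The water table is 0.82 m below the base (< B = 1.9 m), so the ½γBN_γ term uses γ̄ = γ' + (d_w/B)(γ − γ') = 9.69 + (0.82/1.9)(18.6 − 9.69) = 13.535 kN/m³.
Surcharge term q·N_q = 35.154 × 55.957 = 1967.1 kPa; self-weight term 0.5·γ·B·N_γ·s_γ = 0.5 × 13.535 × 1.9 × 77.3 × 0.86 = 854.81 kPa.
q_ult = 1967.1 + 854.81 = 2821.9 kPa.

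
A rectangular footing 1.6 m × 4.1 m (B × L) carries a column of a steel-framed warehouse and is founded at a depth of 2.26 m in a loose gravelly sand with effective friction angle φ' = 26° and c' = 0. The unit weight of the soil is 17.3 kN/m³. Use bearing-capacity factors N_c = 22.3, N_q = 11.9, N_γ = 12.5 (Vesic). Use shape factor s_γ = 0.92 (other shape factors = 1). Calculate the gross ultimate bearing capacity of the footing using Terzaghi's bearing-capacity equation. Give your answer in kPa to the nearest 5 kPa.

q_ult ≈ 625 kPa

q = γ·D_f = 17.3 × 2.26 = 39.098 kPa.
q·N_q = 39.098 × 11.9 = 465.27 kPa
0.5·γ·B·N_γ·s_γ = 0.5 × 17.3 × 1.6 × 12.5 × 0.92 = 159.16 kPa
q_ult = 465.27 + 159.16 = 624.43 kPa.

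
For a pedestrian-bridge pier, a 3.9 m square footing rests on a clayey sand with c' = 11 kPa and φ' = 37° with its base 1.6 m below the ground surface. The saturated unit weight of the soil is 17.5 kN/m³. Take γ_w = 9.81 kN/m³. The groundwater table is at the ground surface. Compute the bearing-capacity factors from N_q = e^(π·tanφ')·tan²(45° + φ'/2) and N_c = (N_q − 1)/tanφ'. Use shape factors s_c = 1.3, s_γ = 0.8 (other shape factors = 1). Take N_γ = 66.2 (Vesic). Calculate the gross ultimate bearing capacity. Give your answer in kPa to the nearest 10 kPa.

q_ult ≈ 2120 kPa

tan37° = 0.7536, so N_q = e^(π×0.7536)·tan²(63.5°) = 10.669 × 4.023 = 42.92.
N_c = (42.92 − 1)/tan37° = 55.63.
With the water table at the surface the whole profile is submerged: γ' = 17.5 − 9.81 = 7.69 kN/m³, so q = γ'·D_f = 12.304 kPa; the same γ' applies in the ½γBN_γ term.
q_ult = c·N_c·s_c + q·N_q + 0.5·γ·B·N_γ·s_γ
     = 11 × 55.63 × 1.3 + 12.304 × 42.92 + 0.5 × 7.69 × 3.9 × 66.2 × 0.8
     = 795.5 + 528.09 + 794.16 = 2117.8 kPa.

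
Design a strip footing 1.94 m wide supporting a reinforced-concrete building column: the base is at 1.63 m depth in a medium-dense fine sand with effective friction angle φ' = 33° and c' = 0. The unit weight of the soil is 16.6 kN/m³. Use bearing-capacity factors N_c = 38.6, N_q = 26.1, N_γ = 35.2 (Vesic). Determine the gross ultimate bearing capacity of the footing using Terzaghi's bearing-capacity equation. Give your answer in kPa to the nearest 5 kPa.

q_ult ≈ 1275 kPa

Overburden at base level: q = 16.6 × 1.63 = 27.058 kPa.
Surcharge term q·N_q = 27.058 × 26.1 = 706.21 kPa; self-weight term 0.5·γ·B·N_γ = 0.5 × 16.6 × 1.94 × 35.2 = 566.79 kPa.
q_ult = 706.21 + 566.79 = 1273 kPa.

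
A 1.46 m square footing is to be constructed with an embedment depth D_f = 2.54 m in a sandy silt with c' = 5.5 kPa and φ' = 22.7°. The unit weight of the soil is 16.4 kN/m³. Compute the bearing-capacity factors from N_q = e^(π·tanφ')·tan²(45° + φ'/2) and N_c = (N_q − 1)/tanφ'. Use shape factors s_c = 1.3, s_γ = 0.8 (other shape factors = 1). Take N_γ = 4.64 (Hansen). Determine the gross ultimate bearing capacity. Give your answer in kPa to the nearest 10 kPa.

tan22.7° = 0.4183, so N_q = e^(π×0.4183)·tan²(56.35°) = 3.722 × 2.257 = 8.4.
N_c = (8.4 − 1)/tan22.7° = 17.69.
q = γ·D_f = 16.4 × 2.54 = 41.656 kPa.
c·N_c·s_c = 5.5 × 17.688 × 1.3 = 126.47 kPa
q·N_q = 41.656 × 8.399 = 349.87 kPa
0.5·γ·B·N_γ·s_γ = 0.5 × 16.4 × 1.46 × 4.64 × 0.8 = 44.44 kPa
q_ult = 126.47 + 349.87 + 44.44 = 520.78 kPa.

q_ult ≈ 520 kPa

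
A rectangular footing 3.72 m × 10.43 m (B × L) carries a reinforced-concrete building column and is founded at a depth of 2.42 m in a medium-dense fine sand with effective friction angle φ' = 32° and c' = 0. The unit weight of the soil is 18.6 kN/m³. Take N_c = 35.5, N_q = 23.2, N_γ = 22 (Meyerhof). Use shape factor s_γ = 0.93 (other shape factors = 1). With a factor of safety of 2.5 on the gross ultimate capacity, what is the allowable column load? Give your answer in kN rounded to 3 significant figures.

P_all ≈ 27200 kN

Overburden at base level: q = 18.6 × 2.42 = 45.012 kPa.
Surcharge term q·N_q = 45.012 × 23.2 = 1044.3 kPa; self-weight term 0.5·γ·B·N_γ·s_γ = 0.5 × 18.6 × 3.72 × 22 × 0.93 = 707.83 kPa.
q_ult = 1044.3 + 707.83 = 1752.1 kPa.
Gross allowable pressure q_all = 1752.1 / 2.5 = 700.85 kPa.
Footing area = 38.7996 m², so allowable column load = 700.85 × 38.7996 = 27193 kN.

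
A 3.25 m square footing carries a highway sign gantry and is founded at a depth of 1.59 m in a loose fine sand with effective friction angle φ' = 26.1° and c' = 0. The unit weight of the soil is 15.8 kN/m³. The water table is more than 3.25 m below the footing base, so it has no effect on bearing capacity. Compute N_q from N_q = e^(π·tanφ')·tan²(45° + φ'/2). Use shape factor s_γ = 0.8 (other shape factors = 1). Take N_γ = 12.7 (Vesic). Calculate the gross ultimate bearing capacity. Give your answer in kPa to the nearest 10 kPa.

q_ult ≈ 560 kPa

tan26.1° = 0.4899, so N_q = e^(π×0.4899)·tan²(58.05°) = 4.66 × 2.571 = 11.98.
q = γ·D_f = 15.8 × 1.59 = 25.122 kPa.
q·N_q = 25.122 × 11.981 = 301 kPa
0.5·γ·B·N_γ·s_γ = 0.5 × 15.8 × 3.25 × 12.7 × 0.8 = 260.86 kPa
q_ult = 301 + 260.86 = 561.86 kPa.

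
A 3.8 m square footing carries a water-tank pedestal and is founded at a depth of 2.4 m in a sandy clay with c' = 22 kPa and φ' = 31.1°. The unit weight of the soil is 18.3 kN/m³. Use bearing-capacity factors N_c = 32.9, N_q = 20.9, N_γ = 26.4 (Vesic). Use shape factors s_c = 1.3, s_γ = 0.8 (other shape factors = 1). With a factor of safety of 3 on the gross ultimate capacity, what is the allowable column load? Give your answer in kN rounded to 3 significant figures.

Overburden at base level: q = 18.3 × 2.4 = 43.92 kPa.
Cohesion term c·N_c·s_c = 22 × 32.9 × 1.3 = 940.94 kPa; surcharge term q·N_q = 43.92 × 20.9 = 917.93 kPa; self-weight term 0.5·γ·B·N_γ·s_γ = 0.5 × 18.3 × 3.8 × 26.4 × 0.8 = 734.34 kPa.
q_ult = 940.94 + 917.93 + 734.34 = 2593.2 kPa.
Gross allowable pressure q_all = 2593.2 / 3 = 864.4 kPa.
Footing area = 14.44 m², so allowable column load = 864.4 × 14.44 = 12482 kN.

P_all ≈ 12500 kN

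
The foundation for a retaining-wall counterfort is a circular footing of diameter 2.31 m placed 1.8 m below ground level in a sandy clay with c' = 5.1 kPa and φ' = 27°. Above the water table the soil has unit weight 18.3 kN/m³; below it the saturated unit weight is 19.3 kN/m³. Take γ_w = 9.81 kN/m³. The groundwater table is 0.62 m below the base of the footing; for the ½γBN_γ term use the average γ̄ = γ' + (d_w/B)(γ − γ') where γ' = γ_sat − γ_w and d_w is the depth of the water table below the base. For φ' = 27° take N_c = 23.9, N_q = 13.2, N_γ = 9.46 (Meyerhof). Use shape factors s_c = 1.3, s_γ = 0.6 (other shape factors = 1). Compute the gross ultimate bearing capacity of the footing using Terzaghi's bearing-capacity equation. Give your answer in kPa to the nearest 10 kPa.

q = γ·D_f = 18.3 × 1.8 = 32.94 kPa.
γ' = 9.49 kN/m³; averaging over the depth B below the base, γ̄ = γ' + (d_w/B)(γ − γ') = 11.855 kN/m³.
c·N_c·s_c = 5.1 × 23.9 × 1.3 = 158.46 kPa
q·N_q = 32.94 × 13.2 = 434.81 kPa
0.5·γ·B·N_γ·s_γ = 0.5 × 11.855 × 2.31 × 9.46 × 0.6 = 77.716 kPa
q_ult = 158.46 + 434.81 + 77.716 = 670.98 kPa.

q_ult ≈ 670 kPa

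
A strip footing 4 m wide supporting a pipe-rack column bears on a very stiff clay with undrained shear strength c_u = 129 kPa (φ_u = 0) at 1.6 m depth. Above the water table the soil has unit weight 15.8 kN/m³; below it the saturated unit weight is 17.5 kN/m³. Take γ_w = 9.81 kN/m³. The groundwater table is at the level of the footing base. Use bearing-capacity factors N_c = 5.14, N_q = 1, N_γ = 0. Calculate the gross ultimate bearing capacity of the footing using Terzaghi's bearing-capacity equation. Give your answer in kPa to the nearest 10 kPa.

q_ult ≈ 690 kPa

q = γ·D_f = 15.8 × 1.6 = 25.28 kPa.
c·N_c = 129 × 5.14 = 663.06 kPa
q·N_q = 25.28 × 1 = 25.28 kPa
q_ult = 663.06 + 25.28 = 688.34 kPa.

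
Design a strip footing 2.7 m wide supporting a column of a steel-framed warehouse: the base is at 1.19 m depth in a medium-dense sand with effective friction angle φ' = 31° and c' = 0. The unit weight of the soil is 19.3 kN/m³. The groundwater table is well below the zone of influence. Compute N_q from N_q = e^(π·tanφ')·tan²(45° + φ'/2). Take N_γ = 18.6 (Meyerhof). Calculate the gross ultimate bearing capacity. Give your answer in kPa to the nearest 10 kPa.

q_ult ≈ 960 kPa

tan31° = 0.6009, so N_q = e^(π×0.6009)·tan²(60.5°) = 6.604 × 3.124 = 20.63.
q = γ·D_f = 19.3 × 1.19 = 22.967 kPa.
q·N_q = 22.967 × 20.631 = 473.83 kPa
0.5·γ·B·N_γ = 0.5 × 19.3 × 2.7 × 18.6 = 484.62 kPa
q_ult = 473.83 + 484.62 = 958.45 kPa.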